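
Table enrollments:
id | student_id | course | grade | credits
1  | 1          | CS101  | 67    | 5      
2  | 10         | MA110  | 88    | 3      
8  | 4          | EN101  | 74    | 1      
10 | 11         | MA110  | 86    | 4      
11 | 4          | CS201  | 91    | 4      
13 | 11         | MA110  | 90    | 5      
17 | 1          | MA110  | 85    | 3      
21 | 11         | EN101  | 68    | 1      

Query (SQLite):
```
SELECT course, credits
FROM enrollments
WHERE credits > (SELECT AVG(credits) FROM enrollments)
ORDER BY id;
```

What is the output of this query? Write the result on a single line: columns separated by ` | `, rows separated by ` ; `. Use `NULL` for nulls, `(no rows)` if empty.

Scalar subquery: AVG(credits) over all enrollments rows = 3.25.
Keep rows where credits > that value.

CS101 | 5 ; MA110 | 4 ; CS201 | 4 ; MA110 | 5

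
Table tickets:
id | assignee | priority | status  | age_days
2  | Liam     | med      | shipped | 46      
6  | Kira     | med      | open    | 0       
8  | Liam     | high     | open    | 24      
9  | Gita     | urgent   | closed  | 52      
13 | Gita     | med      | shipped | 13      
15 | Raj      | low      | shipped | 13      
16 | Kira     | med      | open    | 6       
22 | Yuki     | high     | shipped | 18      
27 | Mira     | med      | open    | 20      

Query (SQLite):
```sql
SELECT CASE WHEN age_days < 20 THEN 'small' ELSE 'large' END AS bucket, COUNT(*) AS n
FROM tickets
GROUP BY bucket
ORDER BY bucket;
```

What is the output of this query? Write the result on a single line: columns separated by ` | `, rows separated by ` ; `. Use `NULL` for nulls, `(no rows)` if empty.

large | 4 ; small | 5

Bucket rows by age_days < 20 → 'small' else 'large'; count each bucket.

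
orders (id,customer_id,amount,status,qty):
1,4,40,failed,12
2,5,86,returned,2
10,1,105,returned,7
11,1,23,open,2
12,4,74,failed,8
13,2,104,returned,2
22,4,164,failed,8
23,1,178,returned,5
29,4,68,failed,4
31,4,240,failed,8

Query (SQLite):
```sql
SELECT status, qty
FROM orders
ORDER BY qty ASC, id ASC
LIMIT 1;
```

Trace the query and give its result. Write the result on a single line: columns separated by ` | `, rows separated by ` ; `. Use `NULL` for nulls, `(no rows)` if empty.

returned | 2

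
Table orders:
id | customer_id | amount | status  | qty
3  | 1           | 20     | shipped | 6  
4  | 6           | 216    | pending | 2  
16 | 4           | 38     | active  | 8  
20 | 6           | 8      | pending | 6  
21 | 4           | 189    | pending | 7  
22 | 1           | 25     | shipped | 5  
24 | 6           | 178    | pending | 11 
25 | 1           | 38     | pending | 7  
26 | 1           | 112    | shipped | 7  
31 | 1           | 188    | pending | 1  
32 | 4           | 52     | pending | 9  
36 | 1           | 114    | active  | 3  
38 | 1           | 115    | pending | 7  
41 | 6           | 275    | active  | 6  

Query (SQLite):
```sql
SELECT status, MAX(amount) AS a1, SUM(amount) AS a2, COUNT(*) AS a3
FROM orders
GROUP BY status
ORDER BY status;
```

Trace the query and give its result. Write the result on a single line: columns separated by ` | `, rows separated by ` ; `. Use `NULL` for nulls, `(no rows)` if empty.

Group orders by status.
Per group compute: MAX(amount), SUM(amount), COUNT(*).
  active: ids {16, 36, 41} → MAX(amount)=275, SUM(amount)=427, COUNT(*)=3
  pending: ids {4, 20, 21, 24, 25, 31, 32, 38} → MAX(amount)=216, SUM(amount)=984, COUNT(*)=8
  shipped: ids {3, 22, 26} → MAX(amount)=112, SUM(amount)=157, COUNT(*)=3

active | 275 | 427 | 3 ; pending | 216 | 984 | 8 ; shipped | 112 | 157 | 3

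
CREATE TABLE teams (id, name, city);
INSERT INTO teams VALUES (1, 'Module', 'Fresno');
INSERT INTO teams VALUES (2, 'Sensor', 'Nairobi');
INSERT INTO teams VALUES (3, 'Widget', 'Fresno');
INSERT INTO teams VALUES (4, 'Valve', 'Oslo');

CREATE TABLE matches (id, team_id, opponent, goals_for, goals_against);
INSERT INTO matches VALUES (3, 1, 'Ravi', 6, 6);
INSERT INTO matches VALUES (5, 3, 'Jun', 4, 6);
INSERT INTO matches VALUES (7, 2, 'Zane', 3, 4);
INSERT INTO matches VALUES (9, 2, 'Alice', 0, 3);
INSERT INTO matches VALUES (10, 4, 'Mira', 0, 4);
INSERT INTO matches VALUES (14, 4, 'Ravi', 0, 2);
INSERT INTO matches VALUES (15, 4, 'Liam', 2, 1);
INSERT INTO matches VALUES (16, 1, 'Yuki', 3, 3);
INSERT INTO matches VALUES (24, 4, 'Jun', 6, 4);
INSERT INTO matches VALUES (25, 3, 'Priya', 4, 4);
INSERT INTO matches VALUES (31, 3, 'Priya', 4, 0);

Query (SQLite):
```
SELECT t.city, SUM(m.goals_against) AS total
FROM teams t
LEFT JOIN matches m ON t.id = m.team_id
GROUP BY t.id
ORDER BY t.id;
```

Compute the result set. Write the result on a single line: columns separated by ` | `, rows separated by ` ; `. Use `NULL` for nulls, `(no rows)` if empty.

Fresno | 9 ; Nairobi | 7 ; Fresno | 10 ; Oslo | 11

LEFT JOIN keeps every teams row; unmatched ones get NULL for matches columns.
Group by teams.id and compute SUM(m.goals_against). SUM over an all-NULL group is NULL.
  1: ids {3, 16} → SUM(m.goals_against)=9
  2: ids {7, 9} → SUM(m.goals_against)=7
  3: ids {5, 25, 31} → SUM(m.goals_against)=10
  4: ids {10, 14, 15, 24} → SUM(m.goals_against)=11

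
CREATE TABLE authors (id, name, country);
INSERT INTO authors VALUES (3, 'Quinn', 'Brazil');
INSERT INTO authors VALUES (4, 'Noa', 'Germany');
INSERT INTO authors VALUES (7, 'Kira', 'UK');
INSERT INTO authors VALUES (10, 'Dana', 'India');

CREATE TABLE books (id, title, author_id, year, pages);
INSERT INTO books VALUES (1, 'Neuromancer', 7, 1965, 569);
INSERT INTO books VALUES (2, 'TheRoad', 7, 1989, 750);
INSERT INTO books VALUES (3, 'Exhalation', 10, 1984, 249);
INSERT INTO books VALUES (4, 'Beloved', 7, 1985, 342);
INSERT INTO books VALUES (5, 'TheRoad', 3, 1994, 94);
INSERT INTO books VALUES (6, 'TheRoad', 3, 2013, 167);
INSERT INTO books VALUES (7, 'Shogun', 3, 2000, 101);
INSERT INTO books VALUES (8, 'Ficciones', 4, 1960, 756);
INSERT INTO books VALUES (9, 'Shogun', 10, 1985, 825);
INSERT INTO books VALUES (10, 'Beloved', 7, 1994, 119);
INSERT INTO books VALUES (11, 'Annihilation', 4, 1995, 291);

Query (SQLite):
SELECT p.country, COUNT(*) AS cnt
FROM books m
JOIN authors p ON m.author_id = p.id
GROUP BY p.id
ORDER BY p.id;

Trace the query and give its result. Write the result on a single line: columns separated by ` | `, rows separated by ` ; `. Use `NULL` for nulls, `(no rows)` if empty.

Brazil | 3 ; Germany | 2 ; UK | 4 ; India | 2

Join each books row to its authors via author_id.
Group joined rows by authors.id; compute COUNT(*) per group.
  3: ids {5, 6, 7} → COUNT(*)=3
  4: ids {8, 11} → COUNT(*)=2
  7: ids {1, 2, 4, 10} → COUNT(*)=4
  10: ids {3, 9} → COUNT(*)=2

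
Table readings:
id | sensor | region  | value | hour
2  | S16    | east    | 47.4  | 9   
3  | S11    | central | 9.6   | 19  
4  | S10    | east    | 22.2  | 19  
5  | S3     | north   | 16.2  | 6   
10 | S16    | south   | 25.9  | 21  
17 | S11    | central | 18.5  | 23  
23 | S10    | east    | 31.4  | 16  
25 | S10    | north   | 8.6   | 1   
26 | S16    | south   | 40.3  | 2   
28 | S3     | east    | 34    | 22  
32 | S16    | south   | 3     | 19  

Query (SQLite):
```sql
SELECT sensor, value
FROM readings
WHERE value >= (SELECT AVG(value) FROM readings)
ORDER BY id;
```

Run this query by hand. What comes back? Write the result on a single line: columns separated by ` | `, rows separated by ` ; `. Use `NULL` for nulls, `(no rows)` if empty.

Scalar subquery: AVG(value) over all readings rows = 23.372727 (≈; comparison uses full precision).
Keep rows where value >= that value.

S16 | 47.4 ; S16 | 25.9 ; S10 | 31.4 ; S16 | 40.3 ; S3 | 34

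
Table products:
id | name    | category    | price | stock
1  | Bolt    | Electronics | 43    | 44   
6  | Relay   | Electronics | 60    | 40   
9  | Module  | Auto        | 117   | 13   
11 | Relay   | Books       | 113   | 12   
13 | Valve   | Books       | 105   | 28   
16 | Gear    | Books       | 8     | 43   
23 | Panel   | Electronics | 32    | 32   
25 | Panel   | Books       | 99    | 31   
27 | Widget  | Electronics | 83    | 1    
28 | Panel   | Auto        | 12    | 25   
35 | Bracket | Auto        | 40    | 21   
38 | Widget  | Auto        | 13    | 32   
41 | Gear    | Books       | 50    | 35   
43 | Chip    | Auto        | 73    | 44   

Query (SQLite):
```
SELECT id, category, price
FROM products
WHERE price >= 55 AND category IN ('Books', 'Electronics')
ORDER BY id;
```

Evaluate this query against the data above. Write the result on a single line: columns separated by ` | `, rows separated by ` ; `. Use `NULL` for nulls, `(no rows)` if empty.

6 | Electronics | 60 ; 11 | Books | 113 ; 13 | Books | 105 ; 25 | Books | 99 ; 27 | Electronics | 83

price >= 55: ids {6, 9, 11, 13, 25, 27, 43}
category IN ('Books', 'Electronics'): ids {1, 6, 11, 13, 16, 23, 25, 27, 41}
Combine with AND.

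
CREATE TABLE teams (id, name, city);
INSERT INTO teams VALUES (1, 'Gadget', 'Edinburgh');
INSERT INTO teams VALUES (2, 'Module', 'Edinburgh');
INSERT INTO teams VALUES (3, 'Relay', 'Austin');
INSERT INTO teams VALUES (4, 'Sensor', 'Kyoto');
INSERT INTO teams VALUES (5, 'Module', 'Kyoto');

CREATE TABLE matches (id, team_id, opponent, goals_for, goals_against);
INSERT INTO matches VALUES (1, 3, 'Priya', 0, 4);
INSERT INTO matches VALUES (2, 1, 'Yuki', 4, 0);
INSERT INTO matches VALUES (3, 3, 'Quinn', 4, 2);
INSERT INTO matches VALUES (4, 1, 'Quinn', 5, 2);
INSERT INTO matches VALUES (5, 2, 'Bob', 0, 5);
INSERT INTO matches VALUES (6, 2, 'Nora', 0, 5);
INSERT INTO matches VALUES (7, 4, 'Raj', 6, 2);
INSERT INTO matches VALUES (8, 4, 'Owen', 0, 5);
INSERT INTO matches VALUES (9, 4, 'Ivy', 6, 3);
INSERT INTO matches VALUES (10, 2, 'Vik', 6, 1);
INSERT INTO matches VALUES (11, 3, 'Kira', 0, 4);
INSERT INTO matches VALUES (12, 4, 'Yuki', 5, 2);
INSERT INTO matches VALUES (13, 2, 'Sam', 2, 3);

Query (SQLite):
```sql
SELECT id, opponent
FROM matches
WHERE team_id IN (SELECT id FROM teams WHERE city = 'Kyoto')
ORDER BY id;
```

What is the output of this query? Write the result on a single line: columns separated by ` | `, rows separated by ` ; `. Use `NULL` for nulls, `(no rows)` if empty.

7 | Raj ; 8 | Owen ; 9 | Ivy ; 12 | Yuki

Inner query: teams.id where city = 'Kyoto'.
Outer: keep matches rows whose team_id is in that set.
Inner query → {4, 5}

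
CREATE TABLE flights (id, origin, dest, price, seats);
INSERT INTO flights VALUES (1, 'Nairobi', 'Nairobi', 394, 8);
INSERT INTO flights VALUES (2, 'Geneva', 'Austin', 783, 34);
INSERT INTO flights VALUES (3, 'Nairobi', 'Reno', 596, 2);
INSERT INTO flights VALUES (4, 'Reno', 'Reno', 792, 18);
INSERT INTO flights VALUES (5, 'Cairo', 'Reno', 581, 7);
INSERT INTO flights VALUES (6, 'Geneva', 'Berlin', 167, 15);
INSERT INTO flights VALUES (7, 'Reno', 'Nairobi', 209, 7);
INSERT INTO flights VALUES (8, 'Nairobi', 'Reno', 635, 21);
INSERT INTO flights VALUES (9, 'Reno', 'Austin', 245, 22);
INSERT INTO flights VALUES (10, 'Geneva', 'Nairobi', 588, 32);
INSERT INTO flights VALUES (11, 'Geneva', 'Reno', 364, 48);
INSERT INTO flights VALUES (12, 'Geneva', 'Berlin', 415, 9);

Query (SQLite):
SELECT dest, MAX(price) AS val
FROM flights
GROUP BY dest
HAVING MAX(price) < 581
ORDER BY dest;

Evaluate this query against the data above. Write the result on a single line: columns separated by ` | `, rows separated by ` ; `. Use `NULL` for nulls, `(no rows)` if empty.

Berlin | 415

Partition flights by dest; compute MAX(price) within each group.
HAVING: keep groups where MAX(price) < 581.
  Austin: ids {2, 9} → MAX(price)=783
  Berlin: ids {6, 12} → MAX(price)=415
  Nairobi: ids {1, 7, 10} → MAX(price)=588
  Reno: ids {3, 4, 5, 8, 11} → MAX(price)=792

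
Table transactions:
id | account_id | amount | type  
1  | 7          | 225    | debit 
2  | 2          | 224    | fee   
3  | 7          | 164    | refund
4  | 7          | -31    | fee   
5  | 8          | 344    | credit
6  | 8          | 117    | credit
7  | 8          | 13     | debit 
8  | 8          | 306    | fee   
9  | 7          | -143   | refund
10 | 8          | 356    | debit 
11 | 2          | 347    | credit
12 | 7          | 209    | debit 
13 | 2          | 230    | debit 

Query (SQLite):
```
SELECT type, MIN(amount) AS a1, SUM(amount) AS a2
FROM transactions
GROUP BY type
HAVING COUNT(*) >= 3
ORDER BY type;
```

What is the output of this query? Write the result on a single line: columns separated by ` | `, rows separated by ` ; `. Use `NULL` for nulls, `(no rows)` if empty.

credit | 117 | 808 ; debit | 13 | 1033 ; fee | -31 | 499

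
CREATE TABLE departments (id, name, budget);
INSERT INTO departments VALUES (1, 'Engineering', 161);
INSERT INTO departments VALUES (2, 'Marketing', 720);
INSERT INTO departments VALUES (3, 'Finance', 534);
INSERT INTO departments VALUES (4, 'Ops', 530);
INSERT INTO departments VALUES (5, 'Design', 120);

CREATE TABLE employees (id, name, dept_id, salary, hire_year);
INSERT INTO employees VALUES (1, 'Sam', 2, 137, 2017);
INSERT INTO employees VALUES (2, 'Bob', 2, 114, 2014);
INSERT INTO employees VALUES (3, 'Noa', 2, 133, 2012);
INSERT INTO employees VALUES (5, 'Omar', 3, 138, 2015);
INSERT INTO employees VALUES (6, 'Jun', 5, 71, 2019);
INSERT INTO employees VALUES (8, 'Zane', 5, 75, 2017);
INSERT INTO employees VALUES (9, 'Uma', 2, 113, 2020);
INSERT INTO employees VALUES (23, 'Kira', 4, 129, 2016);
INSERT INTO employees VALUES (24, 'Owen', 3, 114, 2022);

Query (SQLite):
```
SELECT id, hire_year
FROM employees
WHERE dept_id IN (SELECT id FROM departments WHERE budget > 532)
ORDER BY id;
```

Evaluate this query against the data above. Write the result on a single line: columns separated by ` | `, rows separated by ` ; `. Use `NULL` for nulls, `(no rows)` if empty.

Inner query: departments.id where budget > 532.
Outer: keep employees rows whose dept_id is in that set.
Inner query → {2, 3}

1 | 2017 ; 2 | 2014 ; 3 | 2012 ; 5 | 2015 ; 9 | 2020 ; 24 | 2022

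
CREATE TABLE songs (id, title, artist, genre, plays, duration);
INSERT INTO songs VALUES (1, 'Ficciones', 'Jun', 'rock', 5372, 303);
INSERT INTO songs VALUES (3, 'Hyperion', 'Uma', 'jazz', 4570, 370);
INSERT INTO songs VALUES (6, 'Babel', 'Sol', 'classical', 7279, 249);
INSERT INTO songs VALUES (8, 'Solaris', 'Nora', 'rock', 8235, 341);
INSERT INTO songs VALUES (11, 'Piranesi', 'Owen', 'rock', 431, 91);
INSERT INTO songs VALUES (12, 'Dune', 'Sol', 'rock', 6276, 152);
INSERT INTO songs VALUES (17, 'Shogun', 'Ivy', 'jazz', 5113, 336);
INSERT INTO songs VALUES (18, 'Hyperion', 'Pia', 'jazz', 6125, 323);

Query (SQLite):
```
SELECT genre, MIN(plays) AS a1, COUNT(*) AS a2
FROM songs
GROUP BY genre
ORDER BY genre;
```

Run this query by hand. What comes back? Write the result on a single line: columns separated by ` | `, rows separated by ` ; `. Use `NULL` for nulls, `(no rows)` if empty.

Group songs by genre.
Per group compute: MIN(plays), COUNT(*).
  classical: ids {6} → MIN(plays)=7279, COUNT(*)=1
  jazz: ids {3, 17, 18} → MIN(plays)=4570, COUNT(*)=3
  rock: ids {1, 8, 11, 12} → MIN(plays)=431, COUNT(*)=4

classical | 7279 | 1 ; jazz | 4570 | 3 ; rock | 431 | 4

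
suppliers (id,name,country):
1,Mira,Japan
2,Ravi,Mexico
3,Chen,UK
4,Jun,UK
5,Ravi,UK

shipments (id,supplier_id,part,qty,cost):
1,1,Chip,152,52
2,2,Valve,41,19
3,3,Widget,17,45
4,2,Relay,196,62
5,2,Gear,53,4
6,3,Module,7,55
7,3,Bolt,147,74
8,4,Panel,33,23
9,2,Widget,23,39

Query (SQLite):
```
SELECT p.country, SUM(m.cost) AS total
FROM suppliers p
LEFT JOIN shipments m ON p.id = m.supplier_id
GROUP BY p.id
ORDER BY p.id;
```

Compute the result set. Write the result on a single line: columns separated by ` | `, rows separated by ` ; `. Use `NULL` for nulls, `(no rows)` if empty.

Japan | 52 ; Mexico | 124 ; UK | 174 ; UK | 23 ; UK | NULL

LEFT JOIN keeps every suppliers row; unmatched ones get NULL for shipments columns.
Group by suppliers.id and compute SUM(m.cost). SUM over an all-NULL group is NULL.
  1: ids {1} → SUM(m.cost)=52
  2: ids {2, 4, 5, 9} → SUM(m.cost)=124
  3: ids {3, 6, 7} → SUM(m.cost)=174
  4: ids {8} → SUM(m.cost)=23
  5: ids {—} → SUM(m.cost)=NULL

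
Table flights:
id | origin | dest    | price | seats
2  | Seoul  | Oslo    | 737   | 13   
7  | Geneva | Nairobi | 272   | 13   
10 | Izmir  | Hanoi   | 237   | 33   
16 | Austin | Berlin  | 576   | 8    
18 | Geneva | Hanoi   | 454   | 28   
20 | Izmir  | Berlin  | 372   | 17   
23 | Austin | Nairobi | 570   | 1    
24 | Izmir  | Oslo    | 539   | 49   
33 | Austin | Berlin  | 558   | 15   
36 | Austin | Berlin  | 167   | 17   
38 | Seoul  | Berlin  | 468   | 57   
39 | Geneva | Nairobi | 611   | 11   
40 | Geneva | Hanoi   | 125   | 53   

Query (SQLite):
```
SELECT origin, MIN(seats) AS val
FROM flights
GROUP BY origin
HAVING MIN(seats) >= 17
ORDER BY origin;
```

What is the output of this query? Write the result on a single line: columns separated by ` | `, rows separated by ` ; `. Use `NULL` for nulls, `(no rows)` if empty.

Izmir | 17

Partition flights by origin; compute MIN(seats) within each group.
HAVING: keep groups where MIN(seats) >= 17.
  Austin: ids {16, 23, 33, 36} → MIN(seats)=1
  Geneva: ids {7, 18, 39, 40} → MIN(seats)=11
  Izmir: ids {10, 20, 24} → MIN(seats)=17
  Seoul: ids {2, 38} → MIN(seats)=13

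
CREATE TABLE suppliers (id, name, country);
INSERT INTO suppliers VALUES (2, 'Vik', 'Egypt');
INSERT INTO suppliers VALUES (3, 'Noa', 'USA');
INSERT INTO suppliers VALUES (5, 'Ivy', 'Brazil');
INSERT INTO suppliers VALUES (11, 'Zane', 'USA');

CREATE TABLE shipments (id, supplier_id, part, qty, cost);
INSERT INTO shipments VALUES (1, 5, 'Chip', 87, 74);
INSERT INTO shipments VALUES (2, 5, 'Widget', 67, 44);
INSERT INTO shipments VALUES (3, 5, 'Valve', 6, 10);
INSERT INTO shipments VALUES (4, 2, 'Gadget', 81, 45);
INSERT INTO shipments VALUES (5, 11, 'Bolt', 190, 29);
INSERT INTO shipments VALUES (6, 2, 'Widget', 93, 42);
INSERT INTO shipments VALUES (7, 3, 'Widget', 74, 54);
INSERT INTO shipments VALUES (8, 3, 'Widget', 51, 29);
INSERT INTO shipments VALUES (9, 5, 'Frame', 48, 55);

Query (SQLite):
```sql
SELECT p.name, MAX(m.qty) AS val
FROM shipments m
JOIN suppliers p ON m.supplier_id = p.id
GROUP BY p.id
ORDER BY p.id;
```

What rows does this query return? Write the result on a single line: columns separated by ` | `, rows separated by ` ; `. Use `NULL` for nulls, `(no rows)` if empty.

Vik | 93 ; Noa | 74 ; Ivy | 87 ; Zane | 190

Join each shipments row to its suppliers via supplier_id.
Group joined rows by suppliers.id; compute MAX(m.qty) per group.
  2: ids {4, 6} → MAX(m.qty)=93
  3: ids {7, 8} → MAX(m.qty)=74
  5: ids {1, 2, 3, 9} → MAX(m.qty)=87
  11: ids {5} → MAX(m.qty)=190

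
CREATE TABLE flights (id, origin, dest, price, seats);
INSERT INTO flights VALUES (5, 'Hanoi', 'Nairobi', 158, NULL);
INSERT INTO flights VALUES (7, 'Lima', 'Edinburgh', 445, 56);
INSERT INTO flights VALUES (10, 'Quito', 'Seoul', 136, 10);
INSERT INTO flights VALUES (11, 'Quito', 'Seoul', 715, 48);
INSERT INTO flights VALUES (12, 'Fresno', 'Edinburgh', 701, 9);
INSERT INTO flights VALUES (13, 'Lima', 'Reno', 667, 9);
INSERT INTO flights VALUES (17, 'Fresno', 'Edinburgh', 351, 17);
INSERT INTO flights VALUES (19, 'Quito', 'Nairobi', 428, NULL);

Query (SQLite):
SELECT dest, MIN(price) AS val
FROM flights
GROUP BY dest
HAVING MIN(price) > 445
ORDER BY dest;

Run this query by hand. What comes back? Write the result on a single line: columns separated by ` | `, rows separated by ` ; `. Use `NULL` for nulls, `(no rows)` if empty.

Reno | 667

Partition flights by dest; compute MIN(price) within each group.
HAVING: keep groups where MIN(price) > 445.
  Edinburgh: ids {7, 12, 17} → MIN(price)=351
  Nairobi: ids {5, 19} → MIN(price)=158
  Reno: ids {13} → MIN(price)=667
  Seoul: ids {10, 11} → MIN(price)=136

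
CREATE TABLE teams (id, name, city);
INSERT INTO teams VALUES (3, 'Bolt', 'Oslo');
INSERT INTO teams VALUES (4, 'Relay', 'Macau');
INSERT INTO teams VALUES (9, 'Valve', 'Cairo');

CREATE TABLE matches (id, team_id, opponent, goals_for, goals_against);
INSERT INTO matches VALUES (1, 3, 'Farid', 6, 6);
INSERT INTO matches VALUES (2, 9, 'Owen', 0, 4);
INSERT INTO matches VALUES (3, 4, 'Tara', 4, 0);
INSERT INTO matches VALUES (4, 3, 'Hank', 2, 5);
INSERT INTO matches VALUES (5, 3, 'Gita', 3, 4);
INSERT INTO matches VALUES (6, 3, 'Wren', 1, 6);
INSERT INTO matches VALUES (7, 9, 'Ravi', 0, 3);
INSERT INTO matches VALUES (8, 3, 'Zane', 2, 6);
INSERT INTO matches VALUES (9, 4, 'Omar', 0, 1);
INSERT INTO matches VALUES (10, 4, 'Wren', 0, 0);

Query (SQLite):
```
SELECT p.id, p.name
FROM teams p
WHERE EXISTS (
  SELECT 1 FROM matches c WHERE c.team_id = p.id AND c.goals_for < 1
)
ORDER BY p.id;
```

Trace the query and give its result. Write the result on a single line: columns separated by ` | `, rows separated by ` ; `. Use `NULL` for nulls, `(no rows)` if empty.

4 | Relay ; 9 | Valve

For each teams row, check whether any matches with matching team_id has goals_for < 1.
Keep rows where that is true.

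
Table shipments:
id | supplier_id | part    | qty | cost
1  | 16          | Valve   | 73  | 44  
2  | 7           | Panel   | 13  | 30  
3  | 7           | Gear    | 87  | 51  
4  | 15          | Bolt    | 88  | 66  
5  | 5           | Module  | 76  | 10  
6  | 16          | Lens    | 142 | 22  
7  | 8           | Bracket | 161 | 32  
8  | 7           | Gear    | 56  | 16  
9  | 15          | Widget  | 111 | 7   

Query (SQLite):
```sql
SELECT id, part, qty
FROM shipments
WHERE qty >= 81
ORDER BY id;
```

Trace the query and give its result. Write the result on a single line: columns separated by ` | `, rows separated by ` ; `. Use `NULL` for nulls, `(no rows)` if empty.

3 | Gear | 87 ; 4 | Bolt | 88 ; 6 | Lens | 142 ; 7 | Bracket | 161 ; 9 | Widget | 111

qty >= 81: ids {3, 4, 6, 7, 9}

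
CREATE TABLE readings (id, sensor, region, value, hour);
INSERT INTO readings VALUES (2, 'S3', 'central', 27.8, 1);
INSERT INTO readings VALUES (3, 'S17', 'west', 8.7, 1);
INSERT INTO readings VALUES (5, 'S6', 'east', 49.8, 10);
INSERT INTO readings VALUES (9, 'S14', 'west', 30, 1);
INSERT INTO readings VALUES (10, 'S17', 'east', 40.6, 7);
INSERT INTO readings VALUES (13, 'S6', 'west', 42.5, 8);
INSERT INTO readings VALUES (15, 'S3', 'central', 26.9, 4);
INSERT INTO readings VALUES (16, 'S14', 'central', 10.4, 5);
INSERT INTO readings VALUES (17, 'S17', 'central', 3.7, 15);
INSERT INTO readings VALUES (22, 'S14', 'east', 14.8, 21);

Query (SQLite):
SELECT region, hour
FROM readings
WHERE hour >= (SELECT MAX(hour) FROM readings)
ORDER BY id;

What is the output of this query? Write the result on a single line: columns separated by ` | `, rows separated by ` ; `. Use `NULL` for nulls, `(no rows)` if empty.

east | 21

Scalar subquery: MAX(hour) over all readings rows = 21.
Keep rows where hour >= that value.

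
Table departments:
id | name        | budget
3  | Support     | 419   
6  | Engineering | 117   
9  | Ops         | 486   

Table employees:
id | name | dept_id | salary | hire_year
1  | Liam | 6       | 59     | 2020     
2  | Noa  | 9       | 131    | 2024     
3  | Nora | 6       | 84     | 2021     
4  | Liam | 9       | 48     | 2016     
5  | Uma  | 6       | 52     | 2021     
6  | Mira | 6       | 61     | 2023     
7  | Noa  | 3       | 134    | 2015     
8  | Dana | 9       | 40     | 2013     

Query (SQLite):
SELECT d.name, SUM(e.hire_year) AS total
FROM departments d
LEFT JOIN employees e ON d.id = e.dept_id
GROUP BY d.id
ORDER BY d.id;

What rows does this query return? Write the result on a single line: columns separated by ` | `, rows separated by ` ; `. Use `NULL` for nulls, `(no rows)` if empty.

LEFT JOIN keeps every departments row; unmatched ones get NULL for employees columns.
Group by departments.id and compute SUM(e.hire_year). SUM over an all-NULL group is NULL.
  3: ids {7} → SUM(e.hire_year)=2015
  6: ids {1, 3, 5, 6} → SUM(e.hire_year)=8085
  9: ids {2, 4, 8} → SUM(e.hire_year)=6053

Support | 2015 ; Engineering | 8085 ; Ops | 6053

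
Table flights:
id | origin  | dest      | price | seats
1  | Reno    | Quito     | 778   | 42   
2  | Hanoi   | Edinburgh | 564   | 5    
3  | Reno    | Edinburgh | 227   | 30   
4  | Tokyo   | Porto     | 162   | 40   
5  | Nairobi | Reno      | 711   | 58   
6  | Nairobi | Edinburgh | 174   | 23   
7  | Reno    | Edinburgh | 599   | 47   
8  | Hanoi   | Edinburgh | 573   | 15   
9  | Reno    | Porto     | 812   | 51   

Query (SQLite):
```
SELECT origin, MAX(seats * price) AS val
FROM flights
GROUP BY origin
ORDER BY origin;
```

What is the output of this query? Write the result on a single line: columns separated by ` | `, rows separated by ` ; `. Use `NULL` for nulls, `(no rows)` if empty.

Hanoi | 8595 ; Nairobi | 41238 ; Reno | 41412 ; Tokyo | 6480

For each row compute seats * price.
Group by origin; take MAX of the expression per group.
  Hanoi: ids {2, 8} → MAX(seats * price)=8595
  Nairobi: ids {5, 6} → MAX(seats * price)=41238
  Reno: ids {1, 3, 7, 9} → MAX(seats * price)=41412
  Tokyo: ids {4} → MAX(seats * price)=6480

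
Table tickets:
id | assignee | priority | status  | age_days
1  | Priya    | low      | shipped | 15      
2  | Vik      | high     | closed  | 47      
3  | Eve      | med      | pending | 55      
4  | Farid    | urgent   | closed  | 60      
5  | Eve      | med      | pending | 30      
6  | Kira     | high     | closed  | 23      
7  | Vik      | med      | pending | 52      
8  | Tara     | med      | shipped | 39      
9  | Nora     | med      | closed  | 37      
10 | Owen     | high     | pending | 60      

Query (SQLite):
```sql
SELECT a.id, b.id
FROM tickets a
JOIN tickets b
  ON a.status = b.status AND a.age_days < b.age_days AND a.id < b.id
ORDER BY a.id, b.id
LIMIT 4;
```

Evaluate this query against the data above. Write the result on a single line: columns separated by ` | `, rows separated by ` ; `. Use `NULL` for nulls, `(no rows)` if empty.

Pairs (a,b) with same status, a.age_days < b.age_days, a.id < b.id.
status groups: closed:{2,4,6,9} pending:{3,5,7,10} shipped:{1,8}
Ordered by (a.id, b.id); first 4.

1 | 8 ; 2 | 4 ; 3 | 10 ; 5 | 7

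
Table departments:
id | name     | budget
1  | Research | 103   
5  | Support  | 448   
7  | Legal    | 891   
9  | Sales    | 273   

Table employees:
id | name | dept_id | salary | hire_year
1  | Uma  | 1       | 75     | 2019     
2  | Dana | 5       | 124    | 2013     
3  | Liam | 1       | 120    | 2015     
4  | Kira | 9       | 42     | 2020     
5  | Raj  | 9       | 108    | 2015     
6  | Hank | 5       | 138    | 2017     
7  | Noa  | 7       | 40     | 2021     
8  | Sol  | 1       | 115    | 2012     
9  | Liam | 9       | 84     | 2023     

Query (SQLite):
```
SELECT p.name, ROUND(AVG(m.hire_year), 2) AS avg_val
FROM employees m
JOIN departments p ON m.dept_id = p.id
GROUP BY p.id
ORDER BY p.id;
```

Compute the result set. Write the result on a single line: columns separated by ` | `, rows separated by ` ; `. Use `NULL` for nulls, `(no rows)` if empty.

Research | 2015.33 ; Support | 2015 ; Legal | 2021 ; Sales | 2019.33

Join each employees row to its departments via dept_id.
Group joined rows by departments.id; compute ROUND(AVG(m.hire_year), 2) per group.
  1: ids {1, 3, 8} → ROUND(AVG(m.hire_year), 2)=2015.33
  5: ids {2, 6} → ROUND(AVG(m.hire_year), 2)=2015
  7: ids {7} → ROUND(AVG(m.hire_year), 2)=2021
  9: ids {4, 5, 9} → ROUND(AVG(m.hire_year), 2)=2019.33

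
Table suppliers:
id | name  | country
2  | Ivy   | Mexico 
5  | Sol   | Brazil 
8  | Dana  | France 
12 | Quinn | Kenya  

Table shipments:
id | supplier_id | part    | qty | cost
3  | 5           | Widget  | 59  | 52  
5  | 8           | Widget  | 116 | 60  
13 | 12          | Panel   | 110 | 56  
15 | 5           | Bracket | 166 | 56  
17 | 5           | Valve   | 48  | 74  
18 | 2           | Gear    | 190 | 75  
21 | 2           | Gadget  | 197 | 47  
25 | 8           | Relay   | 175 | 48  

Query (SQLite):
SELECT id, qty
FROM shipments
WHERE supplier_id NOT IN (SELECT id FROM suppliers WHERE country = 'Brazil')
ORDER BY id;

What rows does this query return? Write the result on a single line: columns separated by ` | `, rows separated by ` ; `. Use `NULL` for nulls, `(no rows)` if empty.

5 | 116 ; 13 | 110 ; 18 | 190 ; 21 | 197 ; 25 | 175

Inner query: suppliers.id where country = 'Brazil'.
Outer: keep shipments rows whose supplier_id is not in that set.
Inner query → {5}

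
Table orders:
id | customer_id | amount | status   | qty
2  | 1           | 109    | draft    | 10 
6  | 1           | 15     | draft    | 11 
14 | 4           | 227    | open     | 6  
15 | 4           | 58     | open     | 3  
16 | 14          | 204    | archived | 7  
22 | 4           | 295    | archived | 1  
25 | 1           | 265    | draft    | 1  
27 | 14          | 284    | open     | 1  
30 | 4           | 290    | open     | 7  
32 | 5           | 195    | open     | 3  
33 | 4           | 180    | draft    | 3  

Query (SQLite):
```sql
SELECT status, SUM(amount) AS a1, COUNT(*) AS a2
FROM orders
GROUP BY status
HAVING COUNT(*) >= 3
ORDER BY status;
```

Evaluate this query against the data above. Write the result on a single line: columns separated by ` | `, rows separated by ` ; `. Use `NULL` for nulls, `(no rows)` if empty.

draft | 569 | 4 ; open | 1054 | 5

Group orders by status.
Per group compute: SUM(amount), COUNT(*).
HAVING: drop groups with fewer than 3 rows.
  archived: ids {16, 22} → SUM(amount)=499, COUNT(*)=2
  draft: ids {2, 6, 25, 33} → SUM(amount)=569, COUNT(*)=4
  open: ids {14, 15, 27, 30, 32} → SUM(amount)=1054, COUNT(*)=5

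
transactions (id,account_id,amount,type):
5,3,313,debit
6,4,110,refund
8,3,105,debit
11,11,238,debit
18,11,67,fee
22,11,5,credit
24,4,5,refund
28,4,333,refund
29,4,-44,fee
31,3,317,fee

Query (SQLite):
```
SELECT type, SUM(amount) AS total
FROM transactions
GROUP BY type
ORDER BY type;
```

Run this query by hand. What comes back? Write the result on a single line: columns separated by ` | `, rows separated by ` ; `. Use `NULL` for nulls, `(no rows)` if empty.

Partition transactions by type; compute SUM(amount) within each group.
  credit: ids {22} → SUM(amount)=5
  debit: ids {5, 8, 11} → SUM(amount)=656
  fee: ids {18, 29, 31} → SUM(amount)=340
  refund: ids {6, 24, 28} → SUM(amount)=448

credit | 5 ; debit | 656 ; fee | 340 ; refund | 448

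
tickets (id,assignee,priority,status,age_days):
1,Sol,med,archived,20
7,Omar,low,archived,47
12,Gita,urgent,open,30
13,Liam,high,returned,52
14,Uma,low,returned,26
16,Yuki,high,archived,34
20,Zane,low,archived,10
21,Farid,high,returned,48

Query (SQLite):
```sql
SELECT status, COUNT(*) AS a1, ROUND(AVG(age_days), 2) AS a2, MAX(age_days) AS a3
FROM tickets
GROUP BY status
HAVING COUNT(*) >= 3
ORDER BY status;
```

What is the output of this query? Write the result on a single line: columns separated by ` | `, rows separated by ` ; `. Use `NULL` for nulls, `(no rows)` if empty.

archived | 4 | 27.75 | 47 ; returned | 3 | 42 | 52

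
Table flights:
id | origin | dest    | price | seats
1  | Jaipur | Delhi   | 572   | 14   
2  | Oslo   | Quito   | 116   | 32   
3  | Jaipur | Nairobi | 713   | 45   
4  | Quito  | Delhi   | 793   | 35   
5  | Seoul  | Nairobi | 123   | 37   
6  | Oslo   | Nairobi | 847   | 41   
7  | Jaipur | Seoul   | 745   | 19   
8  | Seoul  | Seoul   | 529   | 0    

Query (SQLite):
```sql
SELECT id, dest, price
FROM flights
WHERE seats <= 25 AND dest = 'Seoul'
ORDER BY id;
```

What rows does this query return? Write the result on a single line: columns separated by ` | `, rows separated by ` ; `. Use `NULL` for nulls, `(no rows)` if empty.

seats <= 25: ids {1, 7, 8}
dest = 'Seoul': ids {7, 8}
Combine with AND.

7 | Seoul | 745 ; 8 | Seoul | 529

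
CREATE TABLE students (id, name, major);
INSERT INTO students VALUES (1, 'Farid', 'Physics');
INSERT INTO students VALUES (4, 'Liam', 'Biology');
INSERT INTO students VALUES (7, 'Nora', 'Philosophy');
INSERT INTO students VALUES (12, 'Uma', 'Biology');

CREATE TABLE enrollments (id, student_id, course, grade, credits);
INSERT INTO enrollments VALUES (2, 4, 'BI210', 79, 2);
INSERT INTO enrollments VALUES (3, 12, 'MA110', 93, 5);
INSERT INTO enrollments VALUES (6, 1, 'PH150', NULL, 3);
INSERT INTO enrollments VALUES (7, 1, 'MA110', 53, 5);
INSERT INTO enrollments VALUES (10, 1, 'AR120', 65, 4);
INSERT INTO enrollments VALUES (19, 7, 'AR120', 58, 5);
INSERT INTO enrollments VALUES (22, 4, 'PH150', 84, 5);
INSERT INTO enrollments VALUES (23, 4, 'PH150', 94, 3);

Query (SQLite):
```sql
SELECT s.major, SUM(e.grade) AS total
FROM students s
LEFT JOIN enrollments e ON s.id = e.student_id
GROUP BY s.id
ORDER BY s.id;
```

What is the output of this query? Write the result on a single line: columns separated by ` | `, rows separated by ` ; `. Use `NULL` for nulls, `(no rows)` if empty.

Physics | 118 ; Biology | 257 ; Philosophy | 58 ; Biology | 93

LEFT JOIN keeps every students row; unmatched ones get NULL for enrollments columns.
Group by students.id and compute SUM(e.grade). SUM over an all-NULL group is NULL.
  1: ids {6, 7, 10} → SUM(e.grade)=118
  4: ids {2, 22, 23} → SUM(e.grade)=257
  7: ids {19} → SUM(e.grade)=58
  12: ids {3} → SUM(e.grade)=93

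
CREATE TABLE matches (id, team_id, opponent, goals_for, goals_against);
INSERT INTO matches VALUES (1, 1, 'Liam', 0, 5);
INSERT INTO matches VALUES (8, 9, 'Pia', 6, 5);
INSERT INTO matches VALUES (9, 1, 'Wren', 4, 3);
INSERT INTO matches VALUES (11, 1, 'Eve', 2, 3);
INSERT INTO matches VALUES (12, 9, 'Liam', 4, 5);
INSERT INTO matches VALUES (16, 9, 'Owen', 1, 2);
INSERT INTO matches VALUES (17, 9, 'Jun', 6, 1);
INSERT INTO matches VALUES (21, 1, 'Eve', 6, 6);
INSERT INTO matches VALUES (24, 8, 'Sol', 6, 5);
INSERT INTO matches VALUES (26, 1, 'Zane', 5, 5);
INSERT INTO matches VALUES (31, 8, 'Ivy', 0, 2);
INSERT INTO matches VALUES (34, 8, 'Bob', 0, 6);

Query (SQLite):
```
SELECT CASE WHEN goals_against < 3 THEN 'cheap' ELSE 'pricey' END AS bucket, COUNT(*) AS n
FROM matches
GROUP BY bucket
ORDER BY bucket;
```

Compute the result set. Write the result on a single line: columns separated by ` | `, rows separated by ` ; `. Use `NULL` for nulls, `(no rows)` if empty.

cheap | 3 ; pricey | 9

Bucket rows by goals_against < 3 → 'cheap' else 'pricey'; count each bucket.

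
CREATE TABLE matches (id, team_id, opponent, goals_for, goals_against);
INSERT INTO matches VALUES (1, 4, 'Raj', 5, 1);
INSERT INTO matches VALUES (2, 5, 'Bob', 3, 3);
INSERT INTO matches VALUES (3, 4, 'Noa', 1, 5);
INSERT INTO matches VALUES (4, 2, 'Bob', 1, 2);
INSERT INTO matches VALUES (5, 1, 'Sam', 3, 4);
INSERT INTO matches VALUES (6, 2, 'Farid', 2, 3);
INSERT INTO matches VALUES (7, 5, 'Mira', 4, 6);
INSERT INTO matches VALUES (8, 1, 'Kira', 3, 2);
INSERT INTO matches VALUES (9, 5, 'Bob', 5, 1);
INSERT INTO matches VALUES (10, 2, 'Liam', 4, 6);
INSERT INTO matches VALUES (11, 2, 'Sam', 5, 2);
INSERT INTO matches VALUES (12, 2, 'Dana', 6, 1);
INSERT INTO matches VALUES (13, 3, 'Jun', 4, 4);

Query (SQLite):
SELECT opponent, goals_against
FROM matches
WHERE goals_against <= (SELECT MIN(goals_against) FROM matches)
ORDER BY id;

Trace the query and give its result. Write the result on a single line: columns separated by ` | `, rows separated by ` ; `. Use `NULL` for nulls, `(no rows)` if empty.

Raj | 1 ; Bob | 1 ; Dana | 1

Scalar subquery: MIN(goals_against) over all matches rows = 1.
Keep rows where goals_against <= that value.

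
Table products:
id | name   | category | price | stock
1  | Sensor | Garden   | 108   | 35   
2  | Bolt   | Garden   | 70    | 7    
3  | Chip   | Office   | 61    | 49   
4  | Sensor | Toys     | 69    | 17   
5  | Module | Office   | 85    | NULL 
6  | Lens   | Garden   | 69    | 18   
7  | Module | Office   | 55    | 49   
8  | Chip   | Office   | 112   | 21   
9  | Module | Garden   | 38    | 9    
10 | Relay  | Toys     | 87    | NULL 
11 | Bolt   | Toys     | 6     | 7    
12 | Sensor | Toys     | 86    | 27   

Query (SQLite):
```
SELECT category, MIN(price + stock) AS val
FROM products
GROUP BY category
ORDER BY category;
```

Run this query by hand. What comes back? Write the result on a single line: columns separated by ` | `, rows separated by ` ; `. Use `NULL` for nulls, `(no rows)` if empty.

For each row compute price + stock.
Group by category; take MIN of the expression per group.
  Garden: ids {1, 2, 6, 9} → MIN(price + stock)=47
  Office: ids {3, 5, 7, 8} → MIN(price + stock)=104
  Toys: ids {4, 10, 11, 12} → MIN(price + stock)=13

Garden | 47 ; Office | 104 ; Toys | 13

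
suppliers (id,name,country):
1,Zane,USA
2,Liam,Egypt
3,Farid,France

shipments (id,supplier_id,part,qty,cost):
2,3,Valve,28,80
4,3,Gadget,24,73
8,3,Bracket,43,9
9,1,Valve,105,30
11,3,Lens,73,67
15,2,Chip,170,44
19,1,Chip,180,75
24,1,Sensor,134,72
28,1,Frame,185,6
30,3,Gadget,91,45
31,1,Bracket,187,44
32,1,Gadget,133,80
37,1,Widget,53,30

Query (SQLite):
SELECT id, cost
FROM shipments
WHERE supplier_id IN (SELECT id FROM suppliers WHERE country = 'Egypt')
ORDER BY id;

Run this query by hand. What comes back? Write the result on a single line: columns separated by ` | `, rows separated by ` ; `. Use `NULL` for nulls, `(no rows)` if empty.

Inner query: suppliers.id where country = 'Egypt'.
Outer: keep shipments rows whose supplier_id is in that set.
Inner query → {2}

15 | 44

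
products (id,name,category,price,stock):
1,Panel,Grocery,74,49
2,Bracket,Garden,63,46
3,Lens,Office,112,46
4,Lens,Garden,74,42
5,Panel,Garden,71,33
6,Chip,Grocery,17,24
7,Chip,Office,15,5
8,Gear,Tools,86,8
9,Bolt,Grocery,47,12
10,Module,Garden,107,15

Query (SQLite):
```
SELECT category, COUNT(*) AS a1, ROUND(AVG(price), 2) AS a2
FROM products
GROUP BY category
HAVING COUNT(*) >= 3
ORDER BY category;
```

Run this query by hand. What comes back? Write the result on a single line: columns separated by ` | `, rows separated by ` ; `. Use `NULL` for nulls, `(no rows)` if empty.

Garden | 4 | 78.75 ; Grocery | 3 | 46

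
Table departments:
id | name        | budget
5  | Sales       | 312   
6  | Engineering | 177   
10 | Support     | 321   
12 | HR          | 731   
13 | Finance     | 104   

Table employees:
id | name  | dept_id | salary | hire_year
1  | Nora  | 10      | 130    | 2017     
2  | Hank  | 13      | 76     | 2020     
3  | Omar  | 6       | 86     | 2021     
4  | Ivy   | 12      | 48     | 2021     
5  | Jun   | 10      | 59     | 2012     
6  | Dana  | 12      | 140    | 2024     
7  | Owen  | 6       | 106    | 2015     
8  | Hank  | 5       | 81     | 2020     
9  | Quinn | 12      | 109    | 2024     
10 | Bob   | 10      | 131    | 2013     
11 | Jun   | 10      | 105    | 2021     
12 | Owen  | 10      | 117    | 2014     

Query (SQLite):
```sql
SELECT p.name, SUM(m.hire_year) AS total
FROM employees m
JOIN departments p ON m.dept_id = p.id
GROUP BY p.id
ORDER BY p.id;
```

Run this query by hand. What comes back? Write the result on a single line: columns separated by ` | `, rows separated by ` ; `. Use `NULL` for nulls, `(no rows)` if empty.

Sales | 2020 ; Engineering | 4036 ; Support | 10077 ; HR | 6069 ; Finance | 2020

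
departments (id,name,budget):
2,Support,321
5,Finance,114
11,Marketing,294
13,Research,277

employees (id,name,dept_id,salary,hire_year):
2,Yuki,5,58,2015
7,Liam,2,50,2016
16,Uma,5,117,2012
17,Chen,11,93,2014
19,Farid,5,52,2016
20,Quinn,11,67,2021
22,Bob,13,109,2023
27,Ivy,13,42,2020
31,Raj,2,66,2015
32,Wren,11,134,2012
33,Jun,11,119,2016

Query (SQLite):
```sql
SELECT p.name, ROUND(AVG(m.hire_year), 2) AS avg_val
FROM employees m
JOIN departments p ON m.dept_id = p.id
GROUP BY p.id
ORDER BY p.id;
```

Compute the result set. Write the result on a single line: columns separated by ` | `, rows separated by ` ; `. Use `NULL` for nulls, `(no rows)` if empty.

Support | 2015.5 ; Finance | 2014.33 ; Marketing | 2015.75 ; Research | 2021.5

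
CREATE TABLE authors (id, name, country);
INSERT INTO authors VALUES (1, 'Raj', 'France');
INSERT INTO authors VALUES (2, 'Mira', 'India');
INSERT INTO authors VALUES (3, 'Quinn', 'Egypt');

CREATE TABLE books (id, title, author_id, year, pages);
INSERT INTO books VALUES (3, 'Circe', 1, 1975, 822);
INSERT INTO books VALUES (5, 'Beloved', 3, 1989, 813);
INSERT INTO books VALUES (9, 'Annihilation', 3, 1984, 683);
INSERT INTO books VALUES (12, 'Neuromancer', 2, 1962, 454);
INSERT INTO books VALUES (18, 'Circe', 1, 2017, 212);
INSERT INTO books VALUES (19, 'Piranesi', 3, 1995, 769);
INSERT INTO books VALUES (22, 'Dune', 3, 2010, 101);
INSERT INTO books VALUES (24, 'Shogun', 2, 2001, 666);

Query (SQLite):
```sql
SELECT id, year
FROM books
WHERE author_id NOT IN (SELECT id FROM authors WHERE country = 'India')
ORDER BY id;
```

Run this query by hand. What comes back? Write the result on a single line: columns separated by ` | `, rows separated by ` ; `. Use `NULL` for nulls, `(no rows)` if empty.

3 | 1975 ; 5 | 1989 ; 9 | 1984 ; 18 | 2017 ; 19 | 1995 ; 22 | 2010

Inner query: authors.id where country = 'India'.
Outer: keep books rows whose author_id is not in that set.
Inner query → {2}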